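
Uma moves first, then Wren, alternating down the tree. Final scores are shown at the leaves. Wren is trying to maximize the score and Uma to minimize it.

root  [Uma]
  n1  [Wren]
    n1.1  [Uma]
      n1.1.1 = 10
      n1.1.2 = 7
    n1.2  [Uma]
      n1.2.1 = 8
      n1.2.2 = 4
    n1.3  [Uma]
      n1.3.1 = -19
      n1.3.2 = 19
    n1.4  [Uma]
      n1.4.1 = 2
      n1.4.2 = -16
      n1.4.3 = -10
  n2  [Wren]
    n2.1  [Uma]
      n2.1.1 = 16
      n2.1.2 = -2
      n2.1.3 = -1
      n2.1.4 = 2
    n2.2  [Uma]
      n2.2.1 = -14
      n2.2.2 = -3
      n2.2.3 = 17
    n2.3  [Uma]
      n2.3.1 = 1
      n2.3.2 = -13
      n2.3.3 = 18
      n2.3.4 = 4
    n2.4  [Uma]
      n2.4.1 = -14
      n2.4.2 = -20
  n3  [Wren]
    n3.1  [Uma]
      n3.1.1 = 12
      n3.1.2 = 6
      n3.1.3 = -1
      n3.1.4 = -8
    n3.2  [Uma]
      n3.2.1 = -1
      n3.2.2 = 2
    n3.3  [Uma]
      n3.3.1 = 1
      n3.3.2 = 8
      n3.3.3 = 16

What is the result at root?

n1.1 (Uma): min(10, 7) = 7
n1.2 (Uma): min(8, 4) = 4
n1.3 (Uma): min(-19, 19) = -19
n1.4 (Uma): min(2, -16, -10) = -16
n1 (Wren): max(7, 4, -19, -16) = 7
n2.1 (Uma): min(16, -2, -1, 2) = -2
n2.2 (Uma): min(-14, -3, 17) = -14
n2.3 (Uma): min(1, -13, 18, 4) = -13
n2.4 (Uma): min(-14, -20) = -20
n2 (Wren): max(-2, -14, -13, -20) = -2
n3.1 (Uma): min(12, 6, -1, -8) = -8
n3.2 (Uma): min(-1, 2) = -1
n3.3 (Uma): min(1, 8, 16) = 1
n3 (Wren): max(-8, -1, 1) = 1
root (Uma): min(7, -2, 1) = -2

-2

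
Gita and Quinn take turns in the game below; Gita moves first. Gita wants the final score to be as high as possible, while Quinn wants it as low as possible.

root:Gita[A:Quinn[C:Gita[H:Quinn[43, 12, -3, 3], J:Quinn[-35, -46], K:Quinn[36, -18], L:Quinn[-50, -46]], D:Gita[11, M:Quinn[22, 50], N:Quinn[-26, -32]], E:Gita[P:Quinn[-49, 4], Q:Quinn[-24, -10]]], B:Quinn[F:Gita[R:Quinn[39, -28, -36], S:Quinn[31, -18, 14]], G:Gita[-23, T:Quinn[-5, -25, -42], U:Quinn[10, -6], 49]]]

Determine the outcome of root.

-18

H (Quinn): min(43, 12, -3, 3) = -3
J (Quinn): min(-35, -46) = -46
K (Quinn): min(36, -18) = -18
L (Quinn): min(-50, -46) = -50
C (Gita): max(-3, -46, -18, -50) = -3
M (Quinn): min(22, 50) = 22
N (Quinn): min(-26, -32) = -32
D (Gita): max(11, 22, -32) = 22
P (Quinn): min(-49, 4) = -49
Q (Quinn): min(-24, -10) = -24
E (Gita): max(-49, -24) = -24
A (Quinn): min(-3, 22, -24) = -24
R (Quinn): min(39, -28, -36) = -36
S (Quinn): min(31, -18, 14) = -18
F (Gita): max(-36, -18) = -18
T (Quinn): min(-5, -25, -42) = -42
U (Quinn): min(10, -6) = -6
G (Gita): max(-23, -42, -6, 49) = 49
B (Quinn): min(-18, 49) = -18
root (Gita): max(-24, -18) = -18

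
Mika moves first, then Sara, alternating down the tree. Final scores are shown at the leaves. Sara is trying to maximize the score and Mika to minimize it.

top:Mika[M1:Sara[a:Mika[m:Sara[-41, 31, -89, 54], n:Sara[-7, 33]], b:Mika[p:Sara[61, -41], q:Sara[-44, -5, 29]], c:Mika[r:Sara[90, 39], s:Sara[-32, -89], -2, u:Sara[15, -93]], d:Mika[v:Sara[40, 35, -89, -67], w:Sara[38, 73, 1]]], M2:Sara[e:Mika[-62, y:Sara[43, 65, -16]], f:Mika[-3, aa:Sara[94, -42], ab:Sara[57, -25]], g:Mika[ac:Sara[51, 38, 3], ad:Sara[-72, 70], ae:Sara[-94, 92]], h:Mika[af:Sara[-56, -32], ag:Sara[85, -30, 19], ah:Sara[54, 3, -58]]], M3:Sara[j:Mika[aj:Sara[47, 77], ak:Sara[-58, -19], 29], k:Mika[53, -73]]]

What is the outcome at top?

m (Sara): max(-41, 31, -89, 54) = 54
n (Sara): max(-7, 33) = 33
a (Mika): min(54, 33) = 33
p (Sara): max(61, -41) = 61
q (Sara): max(-44, -5, 29) = 29
b (Mika): min(61, 29) = 29
r (Sara): max(90, 39) = 90
s (Sara): max(-32, -89) = -32
u (Sara): max(15, -93) = 15
c (Mika): min(90, -32, -2, 15) = -32
v (Sara): max(40, 35, -89, -67) = 40
w (Sara): max(38, 73, 1) = 73
d (Mika): min(40, 73) = 40
M1 (Sara): max(33, 29, -32, 40) = 40
y (Sara): max(43, 65, -16) = 65
e (Mika): min(-62, 65) = -62
aa (Sara): max(94, -42) = 94
ab (Sara): max(57, -25) = 57
f (Mika): min(-3, 94, 57) = -3
ac (Sara): max(51, 38, 3) = 51
ad (Sara): max(-72, 70) = 70
ae (Sara): max(-94, 92) = 92
g (Mika): min(51, 70, 92) = 51
af (Sara): max(-56, -32) = -32
ag (Sara): max(85, -30, 19) = 85
ah (Sara): max(54, 3, -58) = 54
h (Mika): min(-32, 85, 54) = -32
M2 (Sara): max(-62, -3, 51, -32) = 51
aj (Sara): max(47, 77) = 77
ak (Sara): max(-58, -19) = -19
j (Mika): min(77, -19, 29) = -19
k (Mika): min(53, -73) = -73
M3 (Sara): max(-19, -73) = -19
top (Mika): min(40, 51, -19) = -19

-19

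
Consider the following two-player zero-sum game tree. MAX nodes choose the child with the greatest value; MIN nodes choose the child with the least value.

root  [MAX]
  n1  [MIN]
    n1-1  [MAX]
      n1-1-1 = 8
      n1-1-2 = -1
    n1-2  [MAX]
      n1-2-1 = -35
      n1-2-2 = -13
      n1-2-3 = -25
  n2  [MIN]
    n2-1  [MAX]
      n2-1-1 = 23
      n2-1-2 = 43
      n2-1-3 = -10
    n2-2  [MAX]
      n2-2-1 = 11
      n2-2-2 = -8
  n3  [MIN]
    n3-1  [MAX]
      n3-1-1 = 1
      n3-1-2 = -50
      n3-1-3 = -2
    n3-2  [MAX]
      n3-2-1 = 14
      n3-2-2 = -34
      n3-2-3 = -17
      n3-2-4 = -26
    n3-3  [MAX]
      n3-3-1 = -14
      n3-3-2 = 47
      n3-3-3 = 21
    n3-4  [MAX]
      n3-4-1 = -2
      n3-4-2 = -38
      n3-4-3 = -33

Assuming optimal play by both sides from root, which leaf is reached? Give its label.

n2-2-1

n1-1 (MAX): max(8, -1) = 8
n1-2 (MAX): max(-35, -13, -25) = -13
n1 (MIN): min(8, -13) = -13
n2-1 (MAX): max(23, 43, -10) = 43
n2-2 (MAX): max(11, -8) = 11
n2 (MIN): min(43, 11) = 11
n3-1 (MAX): max(1, -50, -2) = 1
n3-2 (MAX): max(14, -34, -17, -26) = 14
n3-3 (MAX): max(-14, 47, 21) = 47
n3-4 (MAX): max(-2, -38, -33) = -2
n3 (MIN): min(1, 14, 47, -2) = -2
root (MAX): max(-13, 11, -2) = 11
At root, MAX picks n2 (highest: 11).
At n2, MIN picks n2-2 (lowest: 11).
At n2-2, MAX picks n2-2-1 (highest: 11).
Terminal value 11.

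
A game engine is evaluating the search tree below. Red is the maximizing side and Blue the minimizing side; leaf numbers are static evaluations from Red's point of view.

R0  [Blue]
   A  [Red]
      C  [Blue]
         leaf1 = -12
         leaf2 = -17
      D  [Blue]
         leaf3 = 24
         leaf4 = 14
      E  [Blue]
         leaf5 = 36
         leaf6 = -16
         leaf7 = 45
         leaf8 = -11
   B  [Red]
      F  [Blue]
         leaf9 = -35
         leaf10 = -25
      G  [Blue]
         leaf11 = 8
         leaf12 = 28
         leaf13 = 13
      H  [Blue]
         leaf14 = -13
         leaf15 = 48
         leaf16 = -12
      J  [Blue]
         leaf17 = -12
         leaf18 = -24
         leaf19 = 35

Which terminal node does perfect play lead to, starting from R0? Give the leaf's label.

C (Blue): min(-12, -17) = -17
D (Blue): min(24, 14) = 14
E (Blue): min(36, -16, 45, -11) = -16
A (Red): max(-17, 14, -16) = 14
F (Blue): min(-35, -25) = -35
G (Blue): min(8, 28, 13) = 8
H (Blue): min(-13, 48, -12) = -13
J (Blue): min(-12, -24, 35) = -24
B (Red): max(-35, 8, -13, -24) = 8
R0 (Blue): min(14, 8) = 8
At R0, Blue picks B (lowest: 8).
At B, Red picks G (highest: 8).
At G, Blue picks leaf11 (lowest: 8).
Terminal value 8.

leaf11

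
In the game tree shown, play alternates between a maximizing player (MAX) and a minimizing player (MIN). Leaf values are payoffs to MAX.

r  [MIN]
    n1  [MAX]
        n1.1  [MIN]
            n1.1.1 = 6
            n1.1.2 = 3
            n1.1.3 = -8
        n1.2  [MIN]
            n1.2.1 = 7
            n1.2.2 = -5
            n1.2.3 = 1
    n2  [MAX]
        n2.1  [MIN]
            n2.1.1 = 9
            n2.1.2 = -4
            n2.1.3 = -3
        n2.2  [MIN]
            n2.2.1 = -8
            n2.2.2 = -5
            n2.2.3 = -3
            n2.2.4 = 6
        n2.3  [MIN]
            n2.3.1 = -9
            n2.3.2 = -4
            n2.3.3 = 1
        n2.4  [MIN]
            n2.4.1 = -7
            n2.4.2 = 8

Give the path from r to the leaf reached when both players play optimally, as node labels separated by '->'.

r -> n1 -> n1.2 -> n1.2.2

n1.1 (MIN): min(6, 3, -8) = -8
n1.2 (MIN): min(7, -5, 1) = -5
n1 (MAX): max(-8, -5) = -5
n2.1 (MIN): min(9, -4, -3) = -4
n2.2 (MIN): min(-8, -5, -3, 6) = -8
n2.3 (MIN): min(-9, -4, 1) = -9
n2.4 (MIN): min(-7, 8) = -7
n2 (MAX): max(-4, -8, -9, -7) = -4
r (MIN): min(-5, -4) = -5
At r, MIN picks n1 (lowest: -5).
At n1, MAX picks n1.2 (highest: -5).
At n1.2, MIN picks n1.2.2 (lowest: -5).
Terminal value -5.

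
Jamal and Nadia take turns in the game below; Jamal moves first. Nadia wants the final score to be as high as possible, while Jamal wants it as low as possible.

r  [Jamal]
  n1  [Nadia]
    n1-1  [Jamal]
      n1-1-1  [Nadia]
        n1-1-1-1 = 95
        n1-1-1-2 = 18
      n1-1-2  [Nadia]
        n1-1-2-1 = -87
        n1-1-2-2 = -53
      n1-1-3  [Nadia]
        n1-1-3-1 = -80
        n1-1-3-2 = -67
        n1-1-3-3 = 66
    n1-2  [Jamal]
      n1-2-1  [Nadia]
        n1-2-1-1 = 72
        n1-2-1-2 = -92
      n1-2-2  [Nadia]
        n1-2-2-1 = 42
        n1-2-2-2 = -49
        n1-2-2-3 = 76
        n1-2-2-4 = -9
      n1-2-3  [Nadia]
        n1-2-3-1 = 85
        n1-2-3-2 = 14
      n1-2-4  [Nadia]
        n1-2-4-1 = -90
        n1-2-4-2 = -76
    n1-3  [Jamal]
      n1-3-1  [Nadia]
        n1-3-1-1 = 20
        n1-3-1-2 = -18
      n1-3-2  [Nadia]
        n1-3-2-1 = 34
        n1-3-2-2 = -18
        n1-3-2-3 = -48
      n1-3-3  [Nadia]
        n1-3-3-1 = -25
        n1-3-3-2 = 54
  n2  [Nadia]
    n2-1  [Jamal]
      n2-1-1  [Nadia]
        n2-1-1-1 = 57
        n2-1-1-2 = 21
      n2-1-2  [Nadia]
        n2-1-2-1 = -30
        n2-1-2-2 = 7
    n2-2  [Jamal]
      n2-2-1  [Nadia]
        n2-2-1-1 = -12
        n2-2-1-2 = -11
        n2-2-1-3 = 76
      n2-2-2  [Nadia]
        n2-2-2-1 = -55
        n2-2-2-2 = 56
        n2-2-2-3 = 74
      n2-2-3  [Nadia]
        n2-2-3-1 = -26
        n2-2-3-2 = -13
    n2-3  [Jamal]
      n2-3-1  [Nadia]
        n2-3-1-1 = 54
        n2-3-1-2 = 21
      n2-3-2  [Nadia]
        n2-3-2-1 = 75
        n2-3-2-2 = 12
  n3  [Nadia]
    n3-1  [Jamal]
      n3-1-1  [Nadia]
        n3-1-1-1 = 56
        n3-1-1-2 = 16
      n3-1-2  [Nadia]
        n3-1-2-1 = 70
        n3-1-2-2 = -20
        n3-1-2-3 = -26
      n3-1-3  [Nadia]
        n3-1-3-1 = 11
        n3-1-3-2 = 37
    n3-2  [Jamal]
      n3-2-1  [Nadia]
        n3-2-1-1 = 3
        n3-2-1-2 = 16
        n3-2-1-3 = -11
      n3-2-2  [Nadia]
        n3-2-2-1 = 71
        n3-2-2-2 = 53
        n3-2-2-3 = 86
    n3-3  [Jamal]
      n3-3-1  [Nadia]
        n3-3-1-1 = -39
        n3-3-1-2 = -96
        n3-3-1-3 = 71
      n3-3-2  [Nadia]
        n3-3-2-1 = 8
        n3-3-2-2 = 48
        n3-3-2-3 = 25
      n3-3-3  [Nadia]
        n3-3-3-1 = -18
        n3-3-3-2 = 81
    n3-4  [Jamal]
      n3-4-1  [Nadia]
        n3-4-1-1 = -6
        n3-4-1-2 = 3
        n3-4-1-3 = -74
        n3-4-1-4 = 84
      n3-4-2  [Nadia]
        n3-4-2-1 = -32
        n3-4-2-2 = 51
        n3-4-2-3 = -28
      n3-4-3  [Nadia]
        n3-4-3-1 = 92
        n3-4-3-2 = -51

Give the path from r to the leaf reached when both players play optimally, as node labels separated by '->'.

n1-1-1 (Nadia): max(95, 18) = 95
n1-1-2 (Nadia): max(-87, -53) = -53
n1-1-3 (Nadia): max(-80, -67, 66) = 66
n1-1 (Jamal): min(95, -53, 66) = -53
n1-2-1 (Nadia): max(72, -92) = 72
n1-2-2 (Nadia): max(42, -49, 76, -9) = 76
n1-2-3 (Nadia): max(85, 14) = 85
n1-2-4 (Nadia): max(-90, -76) = -76
n1-2 (Jamal): min(72, 76, 85, -76) = -76
n1-3-1 (Nadia): max(20, -18) = 20
n1-3-2 (Nadia): max(34, -18, -48) = 34
n1-3-3 (Nadia): max(-25, 54) = 54
n1-3 (Jamal): min(20, 34, 54) = 20
n1 (Nadia): max(-53, -76, 20) = 20
n2-1-1 (Nadia): max(57, 21) = 57
n2-1-2 (Nadia): max(-30, 7) = 7
n2-1 (Jamal): min(57, 7) = 7
n2-2-1 (Nadia): max(-12, -11, 76) = 76
n2-2-2 (Nadia): max(-55, 56, 74) = 74
n2-2-3 (Nadia): max(-26, -13) = -13
n2-2 (Jamal): min(76, 74, -13) = -13
n2-3-1 (Nadia): max(54, 21) = 54
n2-3-2 (Nadia): max(75, 12) = 75
n2-3 (Jamal): min(54, 75) = 54
n2 (Nadia): max(7, -13, 54) = 54
n3-1-1 (Nadia): max(56, 16) = 56
n3-1-2 (Nadia): max(70, -20, -26) = 70
n3-1-3 (Nadia): max(11, 37) = 37
n3-1 (Jamal): min(56, 70, 37) = 37
n3-2-1 (Nadia): max(3, 16, -11) = 16
n3-2-2 (Nadia): max(71, 53, 86) = 86
n3-2 (Jamal): min(16, 86) = 16
n3-3-1 (Nadia): max(-39, -96, 71) = 71
n3-3-2 (Nadia): max(8, 48, 25) = 48
n3-3-3 (Nadia): max(-18, 81) = 81
n3-3 (Jamal): min(71, 48, 81) = 48
n3-4-1 (Nadia): max(-6, 3, -74, 84) = 84
n3-4-2 (Nadia): max(-32, 51, -28) = 51
n3-4-3 (Nadia): max(92, -51) = 92
n3-4 (Jamal): min(84, 51, 92) = 51
n3 (Nadia): max(37, 16, 48, 51) = 51
r (Jamal): min(20, 54, 51) = 20
At r, Jamal picks n1 (lowest: 20).
At n1, Nadia picks n1-3 (highest: 20).
At n1-3, Jamal picks n1-3-1 (lowest: 20).
At n1-3-1, Nadia picks n1-3-1-1 (highest: 20).
Terminal value 20.

r -> n1 -> n1-3 -> n1-3-1 -> n1-3-1-1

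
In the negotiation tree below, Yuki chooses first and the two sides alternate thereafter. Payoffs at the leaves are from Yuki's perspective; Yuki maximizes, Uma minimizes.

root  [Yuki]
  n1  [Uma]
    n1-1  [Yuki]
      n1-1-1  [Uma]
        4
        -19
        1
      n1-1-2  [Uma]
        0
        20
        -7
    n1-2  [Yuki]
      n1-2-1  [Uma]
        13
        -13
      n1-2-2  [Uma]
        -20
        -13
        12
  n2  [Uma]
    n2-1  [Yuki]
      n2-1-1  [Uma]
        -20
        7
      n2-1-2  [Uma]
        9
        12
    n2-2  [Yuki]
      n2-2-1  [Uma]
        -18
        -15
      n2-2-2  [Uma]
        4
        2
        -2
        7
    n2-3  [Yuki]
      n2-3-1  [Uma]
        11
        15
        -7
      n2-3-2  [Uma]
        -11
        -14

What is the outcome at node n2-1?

9

n2-1-1 (Uma): min(-20, 7) = -20
n2-1-2 (Uma): min(9, 12) = 9
n2-1 (Yuki): max(-20, 9) = 9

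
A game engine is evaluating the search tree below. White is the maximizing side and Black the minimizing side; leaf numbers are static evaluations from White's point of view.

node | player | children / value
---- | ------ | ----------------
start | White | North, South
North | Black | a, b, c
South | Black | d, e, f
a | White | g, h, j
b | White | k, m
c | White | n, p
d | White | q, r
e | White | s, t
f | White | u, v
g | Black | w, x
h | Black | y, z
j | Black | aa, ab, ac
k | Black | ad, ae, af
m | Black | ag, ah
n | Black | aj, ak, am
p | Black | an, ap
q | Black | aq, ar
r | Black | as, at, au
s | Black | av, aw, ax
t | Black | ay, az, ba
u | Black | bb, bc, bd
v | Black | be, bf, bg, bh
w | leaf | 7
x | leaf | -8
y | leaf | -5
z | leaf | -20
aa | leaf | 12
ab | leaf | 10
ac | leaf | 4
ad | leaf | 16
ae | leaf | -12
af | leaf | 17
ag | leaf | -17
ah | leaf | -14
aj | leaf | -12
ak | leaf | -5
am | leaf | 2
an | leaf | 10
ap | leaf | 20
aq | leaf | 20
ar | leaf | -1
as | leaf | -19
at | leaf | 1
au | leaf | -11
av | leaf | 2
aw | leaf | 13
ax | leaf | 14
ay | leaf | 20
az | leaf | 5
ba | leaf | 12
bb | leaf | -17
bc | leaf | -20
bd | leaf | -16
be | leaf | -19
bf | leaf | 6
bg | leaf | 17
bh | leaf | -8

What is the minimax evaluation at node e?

5

s (Black): min(2, 13, 14) = 2
t (Black): min(20, 5, 12) = 5
e (White): max(2, 5) = 5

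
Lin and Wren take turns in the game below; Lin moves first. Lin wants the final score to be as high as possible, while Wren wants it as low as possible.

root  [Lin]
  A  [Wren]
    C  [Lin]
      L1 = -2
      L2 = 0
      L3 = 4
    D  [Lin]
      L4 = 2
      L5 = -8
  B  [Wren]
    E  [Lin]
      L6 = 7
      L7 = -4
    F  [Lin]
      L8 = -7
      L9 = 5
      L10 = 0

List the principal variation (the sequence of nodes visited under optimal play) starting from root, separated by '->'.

C (Lin): max(-2, 0, 4) = 4
D (Lin): max(2, -8) = 2
A (Wren): min(4, 2) = 2
E (Lin): max(7, -4) = 7
F (Lin): max(-7, 5, 0) = 5
B (Wren): min(7, 5) = 5
root (Lin): max(2, 5) = 5
At root, Lin picks B (highest: 5).
At B, Wren picks F (lowest: 5).
At F, Lin picks L9 (highest: 5).
Terminal value 5.

root -> B -> F -> L9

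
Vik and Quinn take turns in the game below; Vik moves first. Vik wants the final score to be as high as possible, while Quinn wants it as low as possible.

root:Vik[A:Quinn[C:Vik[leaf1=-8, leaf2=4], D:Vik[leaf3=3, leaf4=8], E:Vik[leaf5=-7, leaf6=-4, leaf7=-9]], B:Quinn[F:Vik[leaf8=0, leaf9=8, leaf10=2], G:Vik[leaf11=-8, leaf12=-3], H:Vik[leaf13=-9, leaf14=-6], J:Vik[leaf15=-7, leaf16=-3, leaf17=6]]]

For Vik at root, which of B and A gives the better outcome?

A

F (Vik): max(0, 8, 2) = 8
G (Vik): max(-8, -3) = -3
H (Vik): max(-9, -6) = -6
J (Vik): max(-7, -3, 6) = 6
B (Quinn): min(8, -3, -6, 6) = -6
C (Vik): max(-8, 4) = 4
D (Vik): max(3, 8) = 8
E (Vik): max(-7, -4, -9) = -4
A (Quinn): min(4, 8, -4) = -4
Vik prefers the higher value; B=-6, A=-4. A is better since -4 > -6.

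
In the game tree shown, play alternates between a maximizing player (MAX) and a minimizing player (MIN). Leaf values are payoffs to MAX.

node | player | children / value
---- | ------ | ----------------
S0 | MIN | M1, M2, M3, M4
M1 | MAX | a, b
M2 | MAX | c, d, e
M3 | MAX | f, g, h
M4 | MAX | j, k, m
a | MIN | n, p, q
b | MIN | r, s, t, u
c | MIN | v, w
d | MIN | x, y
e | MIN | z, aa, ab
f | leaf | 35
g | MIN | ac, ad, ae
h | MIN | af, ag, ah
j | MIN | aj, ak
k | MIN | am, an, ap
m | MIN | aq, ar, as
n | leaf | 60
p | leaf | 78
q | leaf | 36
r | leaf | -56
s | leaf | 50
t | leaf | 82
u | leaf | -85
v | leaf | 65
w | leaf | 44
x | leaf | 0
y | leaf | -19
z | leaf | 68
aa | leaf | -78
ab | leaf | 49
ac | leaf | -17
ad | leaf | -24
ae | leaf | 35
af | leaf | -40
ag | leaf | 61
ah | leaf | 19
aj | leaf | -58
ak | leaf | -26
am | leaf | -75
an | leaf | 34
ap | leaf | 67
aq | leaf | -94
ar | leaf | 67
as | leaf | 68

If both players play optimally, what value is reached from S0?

-58

a (MIN): min(60, 78, 36) = 36
b (MIN): min(-56, 50, 82, -85) = -85
M1 (MAX): max(36, -85) = 36
c (MIN): min(65, 44) = 44
d (MIN): min(0, -19) = -19
e (MIN): min(68, -78, 49) = -78
M2 (MAX): max(44, -19, -78) = 44
g (MIN): min(-17, -24, 35) = -24
h (MIN): min(-40, 61, 19) = -40
M3 (MAX): max(35, -24, -40) = 35
j (MIN): min(-58, -26) = -58
k (MIN): min(-75, 34, 67) = -75
m (MIN): min(-94, 67, 68) = -94
M4 (MAX): max(-58, -75, -94) = -58
S0 (MIN): min(36, 44, 35, -58) = -58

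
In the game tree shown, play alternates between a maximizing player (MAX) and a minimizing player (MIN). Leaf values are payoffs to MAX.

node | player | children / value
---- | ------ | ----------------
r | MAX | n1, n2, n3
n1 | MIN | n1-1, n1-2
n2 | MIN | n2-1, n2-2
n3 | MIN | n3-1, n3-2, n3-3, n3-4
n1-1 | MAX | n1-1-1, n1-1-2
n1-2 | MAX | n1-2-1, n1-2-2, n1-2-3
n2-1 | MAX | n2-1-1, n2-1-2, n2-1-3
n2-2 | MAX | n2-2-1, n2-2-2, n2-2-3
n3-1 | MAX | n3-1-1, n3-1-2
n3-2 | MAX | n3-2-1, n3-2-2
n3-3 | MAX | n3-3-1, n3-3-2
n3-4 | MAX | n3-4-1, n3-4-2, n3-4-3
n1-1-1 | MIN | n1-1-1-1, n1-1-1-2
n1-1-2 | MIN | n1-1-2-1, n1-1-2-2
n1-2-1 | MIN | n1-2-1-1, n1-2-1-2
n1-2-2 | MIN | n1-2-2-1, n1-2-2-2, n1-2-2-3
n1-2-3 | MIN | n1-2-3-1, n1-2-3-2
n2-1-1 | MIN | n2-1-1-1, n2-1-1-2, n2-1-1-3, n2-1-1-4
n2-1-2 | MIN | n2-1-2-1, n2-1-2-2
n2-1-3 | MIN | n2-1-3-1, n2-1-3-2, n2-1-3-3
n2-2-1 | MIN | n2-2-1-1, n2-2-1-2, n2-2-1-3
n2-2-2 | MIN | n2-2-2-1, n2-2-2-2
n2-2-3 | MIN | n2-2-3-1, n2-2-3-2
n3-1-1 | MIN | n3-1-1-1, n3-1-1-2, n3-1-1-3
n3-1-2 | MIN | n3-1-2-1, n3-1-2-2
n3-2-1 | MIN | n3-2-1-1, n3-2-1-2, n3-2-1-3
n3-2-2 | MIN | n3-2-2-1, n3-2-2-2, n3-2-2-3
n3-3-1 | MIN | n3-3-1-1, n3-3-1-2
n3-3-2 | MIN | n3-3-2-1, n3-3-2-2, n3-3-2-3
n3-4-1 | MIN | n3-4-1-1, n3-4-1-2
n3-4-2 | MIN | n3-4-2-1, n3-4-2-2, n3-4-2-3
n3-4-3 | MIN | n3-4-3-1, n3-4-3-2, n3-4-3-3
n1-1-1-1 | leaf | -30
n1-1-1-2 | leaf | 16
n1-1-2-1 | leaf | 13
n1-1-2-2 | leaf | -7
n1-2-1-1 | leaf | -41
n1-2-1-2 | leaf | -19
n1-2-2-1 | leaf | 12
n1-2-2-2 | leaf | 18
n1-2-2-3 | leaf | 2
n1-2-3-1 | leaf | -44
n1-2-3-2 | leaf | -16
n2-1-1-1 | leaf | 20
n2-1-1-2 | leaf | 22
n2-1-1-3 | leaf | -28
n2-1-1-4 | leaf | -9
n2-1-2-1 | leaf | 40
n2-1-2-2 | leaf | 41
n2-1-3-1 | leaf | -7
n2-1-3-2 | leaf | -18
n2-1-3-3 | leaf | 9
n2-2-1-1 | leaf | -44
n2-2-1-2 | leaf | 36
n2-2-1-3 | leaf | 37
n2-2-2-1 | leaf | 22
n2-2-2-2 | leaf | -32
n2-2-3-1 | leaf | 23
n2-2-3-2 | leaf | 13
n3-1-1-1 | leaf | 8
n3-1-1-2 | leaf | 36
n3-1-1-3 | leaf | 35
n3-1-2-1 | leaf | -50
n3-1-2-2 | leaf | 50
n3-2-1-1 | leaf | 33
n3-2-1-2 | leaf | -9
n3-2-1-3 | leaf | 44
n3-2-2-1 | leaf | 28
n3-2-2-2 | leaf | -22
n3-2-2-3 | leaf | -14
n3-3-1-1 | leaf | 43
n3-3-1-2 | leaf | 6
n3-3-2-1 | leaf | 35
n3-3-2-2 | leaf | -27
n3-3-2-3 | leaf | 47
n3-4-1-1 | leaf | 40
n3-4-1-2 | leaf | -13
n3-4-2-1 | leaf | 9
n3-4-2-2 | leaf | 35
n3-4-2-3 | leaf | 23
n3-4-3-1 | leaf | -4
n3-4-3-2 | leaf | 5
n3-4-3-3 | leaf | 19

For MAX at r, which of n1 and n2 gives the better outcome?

n2

n1-1-1 (MIN): min(-30, 16) = -30
n1-1-2 (MIN): min(13, -7) = -7
n1-1 (MAX): max(-30, -7) = -7
n1-2-1 (MIN): min(-41, -19) = -41
n1-2-2 (MIN): min(12, 18, 2) = 2
n1-2-3 (MIN): min(-44, -16) = -44
n1-2 (MAX): max(-41, 2, -44) = 2
n1 (MIN): min(-7, 2) = -7
n2-1-1 (MIN): min(20, 22, -28, -9) = -28
n2-1-2 (MIN): min(40, 41) = 40
n2-1-3 (MIN): min(-7, -18, 9) = -18
n2-1 (MAX): max(-28, 40, -18) = 40
n2-2-1 (MIN): min(-44, 36, 37) = -44
n2-2-2 (MIN): min(22, -32) = -32
n2-2-3 (MIN): min(23, 13) = 13
n2-2 (MAX): max(-44, -32, 13) = 13
n2 (MIN): min(40, 13) = 13
MAX prefers the higher value; n1=-7, n2=13. n2 is better since 13 > -7.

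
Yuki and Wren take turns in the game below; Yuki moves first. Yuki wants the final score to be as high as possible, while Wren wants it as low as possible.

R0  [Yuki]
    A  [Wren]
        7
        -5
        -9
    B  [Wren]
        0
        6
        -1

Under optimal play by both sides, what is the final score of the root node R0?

A (Wren): min(7, -5, -9) = -9
B (Wren): min(0, 6, -1) = -1
R0 (Yuki): max(-9, -1) = -1

-1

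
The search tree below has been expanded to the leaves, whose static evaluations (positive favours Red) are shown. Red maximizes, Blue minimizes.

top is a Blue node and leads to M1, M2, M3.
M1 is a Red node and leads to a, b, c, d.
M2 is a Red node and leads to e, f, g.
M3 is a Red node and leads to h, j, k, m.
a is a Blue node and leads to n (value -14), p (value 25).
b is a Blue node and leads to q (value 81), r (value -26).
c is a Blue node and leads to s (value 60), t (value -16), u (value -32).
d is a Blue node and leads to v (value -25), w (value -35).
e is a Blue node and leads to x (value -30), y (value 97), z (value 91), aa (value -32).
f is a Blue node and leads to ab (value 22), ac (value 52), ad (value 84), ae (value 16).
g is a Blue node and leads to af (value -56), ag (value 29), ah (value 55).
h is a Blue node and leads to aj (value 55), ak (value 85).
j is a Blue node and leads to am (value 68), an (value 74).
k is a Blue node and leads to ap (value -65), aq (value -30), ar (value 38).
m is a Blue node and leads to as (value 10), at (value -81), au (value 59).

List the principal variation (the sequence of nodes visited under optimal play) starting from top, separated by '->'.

a (Blue): min(-14, 25) = -14
b (Blue): min(81, -26) = -26
c (Blue): min(60, -16, -32) = -32
d (Blue): min(-25, -35) = -35
M1 (Red): max(-14, -26, -32, -35) = -14
e (Blue): min(-30, 97, 91, -32) = -32
f (Blue): min(22, 52, 84, 16) = 16
g (Blue): min(-56, 29, 55) = -56
M2 (Red): max(-32, 16, -56) = 16
h (Blue): min(55, 85) = 55
j (Blue): min(68, 74) = 68
k (Blue): min(-65, -30, 38) = -65
m (Blue): min(10, -81, 59) = -81
M3 (Red): max(55, 68, -65, -81) = 68
top (Blue): min(-14, 16, 68) = -14
At top, Blue picks M1 (lowest: -14).
At M1, Red picks a (highest: -14).
At a, Blue picks n (lowest: -14).
Terminal value -14.

top -> M1 -> a -> n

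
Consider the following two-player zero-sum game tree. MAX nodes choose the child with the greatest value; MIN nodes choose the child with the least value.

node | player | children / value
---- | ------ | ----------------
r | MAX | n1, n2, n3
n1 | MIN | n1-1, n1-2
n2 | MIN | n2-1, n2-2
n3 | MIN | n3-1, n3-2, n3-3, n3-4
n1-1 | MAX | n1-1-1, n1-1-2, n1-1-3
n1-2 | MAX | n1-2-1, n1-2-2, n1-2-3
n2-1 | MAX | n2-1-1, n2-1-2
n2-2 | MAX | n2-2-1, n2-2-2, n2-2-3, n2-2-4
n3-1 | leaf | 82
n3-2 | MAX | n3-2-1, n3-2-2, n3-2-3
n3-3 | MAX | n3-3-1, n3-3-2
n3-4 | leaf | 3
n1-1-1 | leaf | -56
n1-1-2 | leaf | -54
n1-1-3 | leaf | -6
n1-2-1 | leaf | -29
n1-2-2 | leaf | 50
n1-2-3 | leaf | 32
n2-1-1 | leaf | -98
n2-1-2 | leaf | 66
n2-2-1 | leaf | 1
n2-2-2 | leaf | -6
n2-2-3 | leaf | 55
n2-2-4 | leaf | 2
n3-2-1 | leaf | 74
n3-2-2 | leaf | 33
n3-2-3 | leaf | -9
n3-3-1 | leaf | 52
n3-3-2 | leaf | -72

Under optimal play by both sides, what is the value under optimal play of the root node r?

n1-1 (MAX): max(-56, -54, -6) = -6
n1-2 (MAX): max(-29, 50, 32) = 50
n1 (MIN): min(-6, 50) = -6
n2-1 (MAX): max(-98, 66) = 66
n2-2 (MAX): max(1, -6, 55, 2) = 55
n2 (MIN): min(66, 55) = 55
n3-2 (MAX): max(74, 33, -9) = 74
n3-3 (MAX): max(52, -72) = 52
n3 (MIN): min(82, 74, 52, 3) = 3
r (MAX): max(-6, 55, 3) = 55

55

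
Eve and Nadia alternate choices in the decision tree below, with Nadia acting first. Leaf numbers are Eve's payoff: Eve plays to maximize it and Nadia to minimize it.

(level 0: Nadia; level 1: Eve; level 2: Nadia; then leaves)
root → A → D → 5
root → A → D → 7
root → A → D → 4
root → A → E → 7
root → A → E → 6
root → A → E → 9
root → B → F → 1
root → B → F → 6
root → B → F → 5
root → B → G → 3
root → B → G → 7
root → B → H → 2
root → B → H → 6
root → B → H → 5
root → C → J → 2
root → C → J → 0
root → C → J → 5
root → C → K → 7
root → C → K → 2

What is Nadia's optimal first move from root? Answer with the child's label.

D (Nadia): min(5, 7, 4) = 4
E (Nadia): min(7, 6, 9) = 6
A (Eve): max(4, 6) = 6
F (Nadia): min(1, 6, 5) = 1
G (Nadia): min(3, 7) = 3
H (Nadia): min(2, 6, 5) = 2
B (Eve): max(1, 3, 2) = 3
J (Nadia): min(2, 0, 5) = 0
K (Nadia): min(7, 2) = 2
C (Eve): max(0, 2) = 2
root (Nadia): min(6, 3, 2) = 2
Nadia at root wants the lowest of {A=6, B=3, C=2}, so chooses C.

C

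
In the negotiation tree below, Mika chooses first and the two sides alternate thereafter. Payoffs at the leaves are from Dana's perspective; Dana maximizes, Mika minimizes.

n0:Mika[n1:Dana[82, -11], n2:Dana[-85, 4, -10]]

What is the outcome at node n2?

n2 (Dana): max(-85, 4, -10) = 4

4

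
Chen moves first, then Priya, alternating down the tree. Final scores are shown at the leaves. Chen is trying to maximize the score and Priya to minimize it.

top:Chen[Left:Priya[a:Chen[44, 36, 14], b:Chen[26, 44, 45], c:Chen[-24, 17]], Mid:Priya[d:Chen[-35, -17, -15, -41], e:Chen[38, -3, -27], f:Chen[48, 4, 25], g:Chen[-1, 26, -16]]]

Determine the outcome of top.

a (Chen): max(44, 36, 14) = 44
b (Chen): max(26, 44, 45) = 45
c (Chen): max(-24, 17) = 17
Left (Priya): min(44, 45, 17) = 17
d (Chen): max(-35, -17, -15, -41) = -15
e (Chen): max(38, -3, -27) = 38
f (Chen): max(48, 4, 25) = 48
g (Chen): max(-1, 26, -16) = 26
Mid (Priya): min(-15, 38, 48, 26) = -15
top (Chen): max(17, -15) = 17

17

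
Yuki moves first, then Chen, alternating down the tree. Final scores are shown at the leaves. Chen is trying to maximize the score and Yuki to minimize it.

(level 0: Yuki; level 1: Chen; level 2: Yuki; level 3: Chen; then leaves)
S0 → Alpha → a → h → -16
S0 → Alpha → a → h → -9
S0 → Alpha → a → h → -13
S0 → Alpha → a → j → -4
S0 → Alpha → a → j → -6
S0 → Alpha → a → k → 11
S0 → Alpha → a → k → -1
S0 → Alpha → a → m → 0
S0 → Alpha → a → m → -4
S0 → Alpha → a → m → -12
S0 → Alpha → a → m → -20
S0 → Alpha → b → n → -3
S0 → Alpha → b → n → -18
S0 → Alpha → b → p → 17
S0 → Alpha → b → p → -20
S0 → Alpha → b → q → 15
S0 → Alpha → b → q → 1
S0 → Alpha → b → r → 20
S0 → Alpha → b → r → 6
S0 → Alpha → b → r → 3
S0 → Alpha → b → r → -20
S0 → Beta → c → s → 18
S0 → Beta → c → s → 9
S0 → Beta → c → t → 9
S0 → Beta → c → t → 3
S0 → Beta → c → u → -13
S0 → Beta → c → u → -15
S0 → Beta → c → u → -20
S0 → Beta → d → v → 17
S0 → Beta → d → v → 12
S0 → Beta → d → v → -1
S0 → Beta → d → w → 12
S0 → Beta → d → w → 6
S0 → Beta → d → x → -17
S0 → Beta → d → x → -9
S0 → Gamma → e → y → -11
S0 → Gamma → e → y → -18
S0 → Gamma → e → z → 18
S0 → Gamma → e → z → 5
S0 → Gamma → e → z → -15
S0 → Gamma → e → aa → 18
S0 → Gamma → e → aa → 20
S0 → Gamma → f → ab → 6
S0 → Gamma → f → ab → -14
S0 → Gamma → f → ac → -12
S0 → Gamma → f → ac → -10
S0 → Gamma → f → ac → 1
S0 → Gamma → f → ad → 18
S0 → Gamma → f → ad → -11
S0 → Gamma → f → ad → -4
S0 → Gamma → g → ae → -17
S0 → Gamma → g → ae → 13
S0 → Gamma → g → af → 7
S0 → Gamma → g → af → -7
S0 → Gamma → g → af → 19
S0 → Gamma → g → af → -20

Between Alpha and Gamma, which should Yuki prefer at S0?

Alpha

h (Chen): max(-16, -9, -13) = -9
j (Chen): max(-4, -6) = -4
k (Chen): max(11, -1) = 11
m (Chen): max(0, -4, -12, -20) = 0
a (Yuki): min(-9, -4, 11, 0) = -9
n (Chen): max(-3, -18) = -3
p (Chen): max(17, -20) = 17
q (Chen): max(15, 1) = 15
r (Chen): max(20, 6, 3, -20) = 20
b (Yuki): min(-3, 17, 15, 20) = -3
Alpha (Chen): max(-9, -3) = -3
y (Chen): max(-11, -18) = -11
z (Chen): max(18, 5, -15) = 18
aa (Chen): max(18, 20) = 20
e (Yuki): min(-11, 18, 20) = -11
ab (Chen): max(6, -14) = 6
ac (Chen): max(-12, -10, 1) = 1
ad (Chen): max(18, -11, -4) = 18
f (Yuki): min(6, 1, 18) = 1
ae (Chen): max(-17, 13) = 13
af (Chen): max(7, -7, 19, -20) = 19
g (Yuki): min(13, 19) = 13
Gamma (Chen): max(-11, 1, 13) = 13
Yuki prefers the lower value; Alpha=-3, Gamma=13. Alpha is better since -3 < 13.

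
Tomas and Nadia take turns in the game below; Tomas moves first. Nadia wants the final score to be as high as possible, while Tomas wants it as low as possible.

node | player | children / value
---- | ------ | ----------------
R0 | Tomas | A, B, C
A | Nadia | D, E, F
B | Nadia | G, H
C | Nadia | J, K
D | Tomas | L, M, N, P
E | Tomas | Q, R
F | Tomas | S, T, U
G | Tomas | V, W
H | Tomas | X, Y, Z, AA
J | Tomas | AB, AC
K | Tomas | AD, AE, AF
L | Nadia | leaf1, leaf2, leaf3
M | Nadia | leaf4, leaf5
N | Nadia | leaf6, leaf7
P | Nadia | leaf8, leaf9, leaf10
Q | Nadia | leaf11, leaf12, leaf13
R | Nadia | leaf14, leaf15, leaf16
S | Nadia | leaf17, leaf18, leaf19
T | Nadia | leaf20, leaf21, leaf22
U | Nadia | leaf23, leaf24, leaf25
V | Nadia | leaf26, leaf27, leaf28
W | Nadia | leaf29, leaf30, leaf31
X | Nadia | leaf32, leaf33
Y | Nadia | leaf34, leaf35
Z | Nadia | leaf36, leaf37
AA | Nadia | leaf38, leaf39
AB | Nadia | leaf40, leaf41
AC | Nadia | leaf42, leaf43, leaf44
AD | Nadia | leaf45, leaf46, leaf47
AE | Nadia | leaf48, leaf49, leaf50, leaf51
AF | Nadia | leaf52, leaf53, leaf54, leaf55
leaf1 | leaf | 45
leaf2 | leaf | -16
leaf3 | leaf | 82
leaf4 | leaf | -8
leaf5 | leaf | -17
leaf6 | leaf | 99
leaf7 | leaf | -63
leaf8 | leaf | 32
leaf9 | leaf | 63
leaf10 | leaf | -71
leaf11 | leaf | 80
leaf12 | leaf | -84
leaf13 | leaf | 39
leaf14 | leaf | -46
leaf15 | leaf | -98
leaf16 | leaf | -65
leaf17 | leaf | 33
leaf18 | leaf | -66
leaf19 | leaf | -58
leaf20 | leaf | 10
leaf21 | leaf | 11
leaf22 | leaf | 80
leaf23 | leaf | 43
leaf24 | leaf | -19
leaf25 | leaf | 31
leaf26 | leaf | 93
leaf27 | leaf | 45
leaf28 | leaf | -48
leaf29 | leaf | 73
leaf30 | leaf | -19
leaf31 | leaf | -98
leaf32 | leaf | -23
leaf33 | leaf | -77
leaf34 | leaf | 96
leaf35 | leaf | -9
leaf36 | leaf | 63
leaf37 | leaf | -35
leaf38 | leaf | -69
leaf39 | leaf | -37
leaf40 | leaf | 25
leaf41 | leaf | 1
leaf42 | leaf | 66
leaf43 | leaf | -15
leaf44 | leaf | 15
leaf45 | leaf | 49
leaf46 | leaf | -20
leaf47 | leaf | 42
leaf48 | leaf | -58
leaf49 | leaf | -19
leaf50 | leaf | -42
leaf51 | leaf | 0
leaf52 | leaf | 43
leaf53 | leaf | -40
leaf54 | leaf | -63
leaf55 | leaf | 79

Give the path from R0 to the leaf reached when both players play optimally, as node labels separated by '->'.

L (Nadia): max(45, -16, 82) = 82
M (Nadia): max(-8, -17) = -8
N (Nadia): max(99, -63) = 99
P (Nadia): max(32, 63, -71) = 63
D (Tomas): min(82, -8, 99, 63) = -8
Q (Nadia): max(80, -84, 39) = 80
R (Nadia): max(-46, -98, -65) = -46
E (Tomas): min(80, -46) = -46
S (Nadia): max(33, -66, -58) = 33
T (Nadia): max(10, 11, 80) = 80
U (Nadia): max(43, -19, 31) = 43
F (Tomas): min(33, 80, 43) = 33
A (Nadia): max(-8, -46, 33) = 33
V (Nadia): max(93, 45, -48) = 93
W (Nadia): max(73, -19, -98) = 73
G (Tomas): min(93, 73) = 73
X (Nadia): max(-23, -77) = -23
Y (Nadia): max(96, -9) = 96
Z (Nadia): max(63, -35) = 63
AA (Nadia): max(-69, -37) = -37
H (Tomas): min(-23, 96, 63, -37) = -37
B (Nadia): max(73, -37) = 73
AB (Nadia): max(25, 1) = 25
AC (Nadia): max(66, -15, 15) = 66
J (Tomas): min(25, 66) = 25
AD (Nadia): max(49, -20, 42) = 49
AE (Nadia): max(-58, -19, -42, 0) = 0
AF (Nadia): max(43, -40, -63, 79) = 79
K (Tomas): min(49, 0, 79) = 0
C (Nadia): max(25, 0) = 25
R0 (Tomas): min(33, 73, 25) = 25
At R0, Tomas picks C (lowest: 25).
At C, Nadia picks J (highest: 25).
At J, Tomas picks AB (lowest: 25).
At AB, Nadia picks leaf40 (highest: 25).
Terminal value 25.

R0 -> C -> J -> AB -> leaf40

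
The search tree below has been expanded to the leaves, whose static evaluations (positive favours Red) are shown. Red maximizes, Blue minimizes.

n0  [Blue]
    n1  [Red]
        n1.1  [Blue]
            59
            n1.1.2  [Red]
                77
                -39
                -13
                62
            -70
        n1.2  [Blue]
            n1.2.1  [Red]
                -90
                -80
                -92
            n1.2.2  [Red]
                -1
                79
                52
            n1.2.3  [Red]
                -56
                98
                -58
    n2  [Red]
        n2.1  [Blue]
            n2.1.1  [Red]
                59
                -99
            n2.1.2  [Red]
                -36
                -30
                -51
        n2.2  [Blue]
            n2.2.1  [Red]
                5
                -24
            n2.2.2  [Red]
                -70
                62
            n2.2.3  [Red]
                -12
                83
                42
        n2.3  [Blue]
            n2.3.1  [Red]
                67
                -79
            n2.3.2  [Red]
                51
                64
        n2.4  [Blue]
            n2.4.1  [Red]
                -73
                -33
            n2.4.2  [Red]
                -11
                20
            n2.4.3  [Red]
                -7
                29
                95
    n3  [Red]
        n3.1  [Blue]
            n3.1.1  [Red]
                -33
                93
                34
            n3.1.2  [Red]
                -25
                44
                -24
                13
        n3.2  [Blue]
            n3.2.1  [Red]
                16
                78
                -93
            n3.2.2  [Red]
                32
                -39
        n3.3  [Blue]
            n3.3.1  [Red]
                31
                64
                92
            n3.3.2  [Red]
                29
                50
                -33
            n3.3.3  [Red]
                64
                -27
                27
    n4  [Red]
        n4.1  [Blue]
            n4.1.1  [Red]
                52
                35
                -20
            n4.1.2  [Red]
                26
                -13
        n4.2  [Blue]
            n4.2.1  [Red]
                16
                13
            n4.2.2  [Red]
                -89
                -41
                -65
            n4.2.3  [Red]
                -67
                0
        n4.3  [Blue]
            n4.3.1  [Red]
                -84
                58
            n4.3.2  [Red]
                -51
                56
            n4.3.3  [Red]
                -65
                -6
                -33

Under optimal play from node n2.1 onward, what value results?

n2.1.1 (Red): max(59, -99) = 59
n2.1.2 (Red): max(-36, -30, -51) = -30
n2.1 (Blue): min(59, -30) = -30

-30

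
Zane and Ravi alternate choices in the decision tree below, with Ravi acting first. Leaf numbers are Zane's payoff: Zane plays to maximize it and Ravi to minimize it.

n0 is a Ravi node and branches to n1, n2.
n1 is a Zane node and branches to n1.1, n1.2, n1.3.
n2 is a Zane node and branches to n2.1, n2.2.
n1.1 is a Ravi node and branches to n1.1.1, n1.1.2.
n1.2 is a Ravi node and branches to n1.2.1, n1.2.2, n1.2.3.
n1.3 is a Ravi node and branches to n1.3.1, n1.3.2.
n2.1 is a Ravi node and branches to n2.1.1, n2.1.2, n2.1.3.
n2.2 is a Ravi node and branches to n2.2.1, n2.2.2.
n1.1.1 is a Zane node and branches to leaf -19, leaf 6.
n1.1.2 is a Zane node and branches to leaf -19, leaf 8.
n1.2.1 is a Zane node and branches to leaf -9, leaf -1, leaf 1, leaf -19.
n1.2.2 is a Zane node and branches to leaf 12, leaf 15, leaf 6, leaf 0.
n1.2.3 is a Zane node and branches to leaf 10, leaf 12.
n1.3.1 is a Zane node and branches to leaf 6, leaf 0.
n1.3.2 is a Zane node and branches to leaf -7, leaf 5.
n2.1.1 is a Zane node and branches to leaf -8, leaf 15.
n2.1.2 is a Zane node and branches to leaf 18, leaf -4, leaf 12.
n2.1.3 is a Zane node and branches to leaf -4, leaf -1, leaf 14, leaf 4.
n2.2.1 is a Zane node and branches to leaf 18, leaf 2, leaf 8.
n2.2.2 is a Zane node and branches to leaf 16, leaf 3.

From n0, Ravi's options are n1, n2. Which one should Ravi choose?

n1

n1.1.1 (Zane): max(-19, 6) = 6
n1.1.2 (Zane): max(-19, 8) = 8
n1.1 (Ravi): min(6, 8) = 6
n1.2.1 (Zane): max(-9, -1, 1, -19) = 1
n1.2.2 (Zane): max(12, 15, 6, 0) = 15
n1.2.3 (Zane): max(10, 12) = 12
n1.2 (Ravi): min(1, 15, 12) = 1
n1.3.1 (Zane): max(6, 0) = 6
n1.3.2 (Zane): max(-7, 5) = 5
n1.3 (Ravi): min(6, 5) = 5
n1 (Zane): max(6, 1, 5) = 6
n2.1.1 (Zane): max(-8, 15) = 15
n2.1.2 (Zane): max(18, -4, 12) = 18
n2.1.3 (Zane): max(-4, -1, 14, 4) = 14
n2.1 (Ravi): min(15, 18, 14) = 14
n2.2.1 (Zane): max(18, 2, 8) = 18
n2.2.2 (Zane): max(16, 3) = 16
n2.2 (Ravi): min(18, 16) = 16
n2 (Zane): max(14, 16) = 16
n0 (Ravi): min(6, 16) = 6
Ravi at n0 wants the lowest of {n1=6, n2=16}, so chooses n1.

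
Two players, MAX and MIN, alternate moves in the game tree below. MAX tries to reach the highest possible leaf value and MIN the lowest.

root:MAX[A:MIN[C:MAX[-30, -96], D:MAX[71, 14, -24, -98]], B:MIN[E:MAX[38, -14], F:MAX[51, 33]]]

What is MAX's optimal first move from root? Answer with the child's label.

C (MAX): max(-30, -96) = -30
D (MAX): max(71, 14, -24, -98) = 71
A (MIN): min(-30, 71) = -30
E (MAX): max(38, -14) = 38
F (MAX): max(51, 33) = 51
B (MIN): min(38, 51) = 38
root (MAX): max(-30, 38) = 38
MAX at root wants the highest of {A=-30, B=38}, so chooses B.

B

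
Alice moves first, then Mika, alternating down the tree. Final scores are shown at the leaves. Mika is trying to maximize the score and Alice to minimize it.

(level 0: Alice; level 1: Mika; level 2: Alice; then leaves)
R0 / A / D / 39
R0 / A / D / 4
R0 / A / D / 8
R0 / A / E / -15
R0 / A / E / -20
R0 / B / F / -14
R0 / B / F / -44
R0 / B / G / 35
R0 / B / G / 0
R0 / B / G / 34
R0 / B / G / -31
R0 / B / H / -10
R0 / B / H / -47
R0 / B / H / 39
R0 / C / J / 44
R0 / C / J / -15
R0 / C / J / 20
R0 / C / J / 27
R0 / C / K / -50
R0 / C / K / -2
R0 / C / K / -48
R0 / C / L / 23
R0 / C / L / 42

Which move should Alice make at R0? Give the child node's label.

B

D (Alice): min(39, 4, 8) = 4
E (Alice): min(-15, -20) = -20
A (Mika): max(4, -20) = 4
F (Alice): min(-14, -44) = -44
G (Alice): min(35, 0, 34, -31) = -31
H (Alice): min(-10, -47, 39) = -47
B (Mika): max(-44, -31, -47) = -31
J (Alice): min(44, -15, 20, 27) = -15
K (Alice): min(-50, -2, -48) = -50
L (Alice): min(23, 42) = 23
C (Mika): max(-15, -50, 23) = 23
R0 (Alice): min(4, -31, 23) = -31
Alice at R0 wants the lowest of {A=4, B=-31, C=23}, so chooses B.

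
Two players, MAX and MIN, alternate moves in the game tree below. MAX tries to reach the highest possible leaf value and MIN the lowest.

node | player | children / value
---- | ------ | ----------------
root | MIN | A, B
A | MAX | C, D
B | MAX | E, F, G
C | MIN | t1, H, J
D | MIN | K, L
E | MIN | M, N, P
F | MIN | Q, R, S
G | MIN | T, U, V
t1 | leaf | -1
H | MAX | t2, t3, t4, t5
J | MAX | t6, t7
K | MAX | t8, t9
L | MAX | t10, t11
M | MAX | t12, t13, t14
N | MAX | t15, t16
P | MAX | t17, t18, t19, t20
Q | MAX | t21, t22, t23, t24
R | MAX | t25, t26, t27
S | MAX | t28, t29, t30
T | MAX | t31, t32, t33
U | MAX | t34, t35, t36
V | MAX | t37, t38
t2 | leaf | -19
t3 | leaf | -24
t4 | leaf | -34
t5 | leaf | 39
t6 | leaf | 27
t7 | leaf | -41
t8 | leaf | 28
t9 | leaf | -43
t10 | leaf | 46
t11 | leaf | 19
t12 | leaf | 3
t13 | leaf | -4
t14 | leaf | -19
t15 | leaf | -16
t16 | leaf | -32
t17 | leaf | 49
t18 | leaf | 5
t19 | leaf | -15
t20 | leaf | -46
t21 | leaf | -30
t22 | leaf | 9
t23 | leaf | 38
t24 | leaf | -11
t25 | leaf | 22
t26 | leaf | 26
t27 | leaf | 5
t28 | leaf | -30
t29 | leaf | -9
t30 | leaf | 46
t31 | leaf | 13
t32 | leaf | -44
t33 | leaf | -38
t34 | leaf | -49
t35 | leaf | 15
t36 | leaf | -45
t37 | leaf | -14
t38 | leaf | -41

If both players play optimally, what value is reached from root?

26

H (MAX): max(-19, -24, -34, 39) = 39
J (MAX): max(27, -41) = 27
C (MIN): min(-1, 39, 27) = -1
K (MAX): max(28, -43) = 28
L (MAX): max(46, 19) = 46
D (MIN): min(28, 46) = 28
A (MAX): max(-1, 28) = 28
M (MAX): max(3, -4, -19) = 3
N (MAX): max(-16, -32) = -16
P (MAX): max(49, 5, -15, -46) = 49
E (MIN): min(3, -16, 49) = -16
Q (MAX): max(-30, 9, 38, -11) = 38
R (MAX): max(22, 26, 5) = 26
S (MAX): max(-30, -9, 46) = 46
F (MIN): min(38, 26, 46) = 26
T (MAX): max(13, -44, -38) = 13
U (MAX): max(-49, 15, -45) = 15
V (MAX): max(-14, -41) = -14
G (MIN): min(13, 15, -14) = -14
B (MAX): max(-16, 26, -14) = 26
root (MIN): min(28, 26) = 26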